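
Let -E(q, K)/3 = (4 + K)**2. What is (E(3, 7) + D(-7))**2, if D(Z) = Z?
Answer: 136900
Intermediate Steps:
E(q, K) = -3*(4 + K)**2
(E(3, 7) + D(-7))**2 = (-3*(4 + 7)**2 - 7)**2 = (-3*11**2 - 7)**2 = (-3*121 - 7)**2 = (-363 - 7)**2 = (-370)**2 = 136900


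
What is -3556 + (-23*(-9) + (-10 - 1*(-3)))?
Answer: -3356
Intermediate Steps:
-3556 + (-23*(-9) + (-10 - 1*(-3))) = -3556 + (207 + (-10 + 3)) = -3556 + (207 - 7) = -3556 + 200 = -3356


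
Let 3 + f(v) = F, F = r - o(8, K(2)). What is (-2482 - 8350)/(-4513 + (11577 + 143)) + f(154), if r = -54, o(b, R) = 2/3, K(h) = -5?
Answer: -1279307/21621 ≈ -59.170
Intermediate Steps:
o(b, R) = ⅔ (o(b, R) = 2*(⅓) = ⅔)
F = -164/3 (F = -54 - 1*⅔ = -54 - ⅔ = -164/3 ≈ -54.667)
f(v) = -173/3 (f(v) = -3 - 164/3 = -173/3)
(-2482 - 8350)/(-4513 + (11577 + 143)) + f(154) = (-2482 - 8350)/(-4513 + (11577 + 143)) - 173/3 = -10832/(-4513 + 11720) - 173/3 = -10832/7207 - 173/3 = -1279307/21621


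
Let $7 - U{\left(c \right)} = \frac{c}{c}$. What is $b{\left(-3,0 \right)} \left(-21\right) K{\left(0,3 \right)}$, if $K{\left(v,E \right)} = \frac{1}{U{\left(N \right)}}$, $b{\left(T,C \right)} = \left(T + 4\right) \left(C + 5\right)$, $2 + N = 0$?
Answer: $- \frac{35}{2} \approx -17.5$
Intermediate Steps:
$N = -2$ ($N = -2 + 0 = -2$)
$b{\left(T,C \right)} = \left(4 + T\right) \left(5 + C\right)$
$U{\left(c \right)} = 6$ ($U{\left(c \right)} = 7 - \frac{c}{c} = 7 - 1 = 6$)
$K{\left(v,E \right)} = \frac{1}{6}$
$b{\left(-3,0 \right)} \left(-21\right) K{\left(0,3 \right)} = \left(20 + 4 \cdot 0 + 5 \left(-3\right) + 0 \left(-3\right)\right) \left(-21\right) \frac{1}{6} = \left(20 + 0 - 15 + 0\right) \left(-21\right) \frac{1}{6} = 5 \left(-21\right) \frac{1}{6} = \left(-105\right) \frac{1}{6} = - \frac{35}{2}$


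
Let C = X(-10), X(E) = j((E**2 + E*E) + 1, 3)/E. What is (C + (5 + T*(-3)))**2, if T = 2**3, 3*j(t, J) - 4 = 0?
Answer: 82369/225 ≈ 366.08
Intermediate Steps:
j(t, J) = 4/3 (j(t, J) = 4/3 + (1/3)*0 = 4/3 + 0 = 4/3)
T = 8
X(E) = 4/(3*E)
C = -2/15 (C = (4/3)/(-10) = (4/3)*(-1/10) = -2/15 ≈ -0.13333)
(C + (5 + T*(-3)))**2 = (-2/15 + (5 + 8*(-3)))**2 = (-2/15 + (5 - 24))**2 = (-2/15 - 19)**2 = (-287/15)**2 = 82369/225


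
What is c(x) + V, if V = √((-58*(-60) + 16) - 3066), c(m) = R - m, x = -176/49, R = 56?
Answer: 2920/49 + √430 ≈ 80.328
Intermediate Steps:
x = -176/49 (x = -176*1/49 = -176/49 ≈ -3.5918)
c(m) = 56 - m
V = √430 (V = √((3480 + 16) - 3066) = √(3496 - 3066) = √430 ≈ 20.736)
c(x) + V = (56 - 1*(-176/49)) + √430 = (56 + 176/49) + √430 = 2920/49 + √430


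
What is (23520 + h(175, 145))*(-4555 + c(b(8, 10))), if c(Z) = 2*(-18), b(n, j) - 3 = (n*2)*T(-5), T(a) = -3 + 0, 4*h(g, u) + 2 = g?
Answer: -432715523/4 ≈ -1.0818e+8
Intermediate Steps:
h(g, u) = -1/2 + g/4
T(a) = -3
b(n, j) = 3 - 6*n (b(n, j) = 3 + (n*2)*(-3) = 3 + (2*n)*(-3) = 3 - 6*n)
c(Z) = -36
(23520 + h(175, 145))*(-4555 + c(b(8, 10))) = (23520 + (-1/2 + (1/4)*175))*(-4555 - 36) = (23520 + (-1/2 + 175/4))*(-4591) = (23520 + 173/4)*(-4591) = (94253/4)*(-4591) = -432715523/4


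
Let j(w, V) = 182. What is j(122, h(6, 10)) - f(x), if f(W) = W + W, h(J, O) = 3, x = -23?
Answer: 228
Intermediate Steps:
f(W) = 2*W
j(122, h(6, 10)) - f(x) = 182 - 2*(-23) = 182 - 1*(-46) = 182 + 46 = 228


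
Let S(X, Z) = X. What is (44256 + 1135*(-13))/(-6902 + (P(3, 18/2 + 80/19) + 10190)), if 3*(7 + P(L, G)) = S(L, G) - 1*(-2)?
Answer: 88503/9848 ≈ 8.9869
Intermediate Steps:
P(L, G) = -19/3 + L/3 (P(L, G) = -7 + (L - 1*(-2))/3 = -7 + (L + 2)/3 = -7 + (2 + L)/3 = -7 + (2/3 + L/3) = -19/3 + L/3)
(44256 + 1135*(-13))/(-6902 + (P(3, 18/2 + 80/19) + 10190)) = (44256 + 1135*(-13))/(-6902 + ((-19/3 + (1/3)*3) + 10190)) = (44256 - 14755)/(-6902 + ((-19/3 + 1) + 10190)) = 29501/(-6902 + (-16/3 + 10190)) = 29501/(-6902 + 30554/3) = 29501/(9848/3) = 29501*(3/9848) = 88503/9848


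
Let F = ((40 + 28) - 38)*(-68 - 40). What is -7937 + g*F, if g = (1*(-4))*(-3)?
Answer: -46817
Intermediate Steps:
F = -3240 (F = (68 - 38)*(-108) = 30*(-108) = -3240)
g = 12 (g = -4*(-3) = 12)
-7937 + g*F = -7937 + 12*(-3240) = -7937 - 38880 = -46817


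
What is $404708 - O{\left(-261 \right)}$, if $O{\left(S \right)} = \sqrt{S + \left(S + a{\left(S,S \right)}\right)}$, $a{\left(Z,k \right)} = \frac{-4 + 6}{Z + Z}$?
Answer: $404708 - \frac{i \sqrt{3951047}}{87} \approx 4.0471 \cdot 10^{5} - 22.847 i$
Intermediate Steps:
$a{\left(Z,k \right)} = \frac{1}{Z}$ ($a{\left(Z,k \right)} = \frac{2}{2 Z} = 2 \frac{1}{2 Z} = \frac{1}{Z}$)
$O{\left(S \right)} = \sqrt{\frac{1}{S} + 2 S}$ ($O{\left(S \right)} = \sqrt{S + \left(S + \frac{1}{S}\right)} = \sqrt{\frac{1}{S} + 2 S}$)
$404708 - O{\left(-261 \right)} = 404708 - \sqrt{\frac{1}{-261} + 2 \left(-261\right)} = 404708 - \sqrt{- \frac{1}{261} - 522} = 404708 - \sqrt{- \frac{136243}{261}} = 404708 - \frac{i \sqrt{3951047}}{87}$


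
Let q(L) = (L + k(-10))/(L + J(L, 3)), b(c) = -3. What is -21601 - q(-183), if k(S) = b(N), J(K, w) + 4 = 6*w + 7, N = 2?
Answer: -583258/27 ≈ -21602.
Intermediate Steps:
J(K, w) = 3 + 6*w (J(K, w) = -4 + (6*w + 7) = -4 + (7 + 6*w) = 3 + 6*w)
k(S) = -3
q(L) = (-3 + L)/(21 + L) (q(L) = (L - 3)/(L + (3 + 6*3)) = (-3 + L)/(L + (3 + 18)) = (-3 + L)/(L + 21) = (-3 + L)/(21 + L))
-21601 - q(-183) = -21601 - (-3 - 183)/(21 - 183) = -21601 - (-186)/(-162) = -21601 - (-1)*(-186)/162 = -21601 - 1*31/27 = -21601 - 31/27 = -583258/27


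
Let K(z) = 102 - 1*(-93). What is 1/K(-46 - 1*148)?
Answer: 1/195 ≈ 0.0051282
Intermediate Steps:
K(z) = 195 (K(z) = 102 + 93 = 195)
1/K(-46 - 1*148) = 1/195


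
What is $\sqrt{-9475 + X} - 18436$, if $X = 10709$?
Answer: $-18436 + \sqrt{1234} \approx -18401.0$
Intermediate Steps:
$\sqrt{-9475 + X} - 18436 = \sqrt{-9475 + 10709} - 18436 = \sqrt{1234} - 18436 = -18436 + \sqrt{1234}$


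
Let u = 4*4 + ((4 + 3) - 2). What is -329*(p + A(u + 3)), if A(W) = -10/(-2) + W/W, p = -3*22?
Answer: 19740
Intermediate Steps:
u = 21 (u = 16 + (7 - 2) = 16 + 5 = 21)
p = -66
A(W) = 6 (A(W) = -10*(-½) + 1 = 5 + 1 = 6)
-329*(p + A(u + 3)) = -329*(-66 + 6) = -329*(-60) = 19740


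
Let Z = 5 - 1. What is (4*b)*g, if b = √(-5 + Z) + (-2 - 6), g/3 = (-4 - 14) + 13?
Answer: 480 - 60*I ≈ 480.0 - 60.0*I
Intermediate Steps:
g = -15 (g = 3*((-4 - 14) + 13) = 3*(-18 + 13) = 3*(-5) = -15)
Z = 4
b = -8 + I (b = √(-5 + 4) + (-2 - 6) = √(-1) - 8 = I - 8 = -8 + I ≈ -8.0 + 1.0*I)
(4*b)*g = (4*(-8 + I))*(-15) = (-32 + 4*I)*(-15) = 480 - 60*I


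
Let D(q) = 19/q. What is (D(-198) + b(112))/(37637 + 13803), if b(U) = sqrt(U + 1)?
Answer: -19/10185120 + sqrt(113)/51440 ≈ 0.00020479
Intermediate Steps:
b(U) = sqrt(1 + U)
(D(-198) + b(112))/(37637 + 13803) = (19/(-198) + sqrt(1 + 112))/(37637 + 13803) = (19*(-1/198) + sqrt(113))/51440 = (-19/198 + sqrt(113))*(1/51440) = -19/10185120 + sqrt(113)/51440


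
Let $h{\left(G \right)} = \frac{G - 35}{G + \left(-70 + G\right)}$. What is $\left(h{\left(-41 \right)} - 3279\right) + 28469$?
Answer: $\frac{50381}{2} \approx 25191.0$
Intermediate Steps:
$h{\left(G \right)} = \frac{-35 + G}{-70 + 2 G}$
$\left(h{\left(-41 \right)} - 3279\right) + 28469 = \left(\frac{1}{2} - 3279\right) + 28469 = - \frac{6557}{2} + 28469 = \frac{50381}{2}$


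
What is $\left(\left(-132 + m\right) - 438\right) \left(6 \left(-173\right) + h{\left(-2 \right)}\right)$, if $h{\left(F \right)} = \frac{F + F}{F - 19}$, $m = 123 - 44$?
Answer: $\frac{10700854}{21} \approx 5.0956 \cdot 10^{5}$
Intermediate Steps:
$m = 79$
$h{\left(F \right)} = \frac{2 F}{-19 + F}$
$\left(\left(-132 + m\right) - 438\right) \left(6 \left(-173\right) + h{\left(-2 \right)}\right) = \left(\left(-132 + 79\right) - 438\right) \left(6 \left(-173\right) + 2 \left(-2\right) \frac{1}{-19 - 2}\right) = \left(-53 - 438\right) \left(-1038 + 2 \left(-2\right) \frac{1}{-21}\right) = - 491 \left(-1038 + 2 \left(-2\right) \left(- \frac{1}{21}\right)\right) = - 491 \left(-1038 + \frac{4}{21}\right) = \left(-491\right) \left(- \frac{21794}{21}\right) = \frac{10700854}{21}$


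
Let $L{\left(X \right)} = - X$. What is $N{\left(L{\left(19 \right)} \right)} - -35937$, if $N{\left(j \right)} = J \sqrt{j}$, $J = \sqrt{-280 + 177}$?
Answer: $35937 - \sqrt{1957} \approx 35893.0$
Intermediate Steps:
$J = i \sqrt{103}$ ($J = \sqrt{-103} = i \sqrt{103} \approx 10.149 i$)
$N{\left(j \right)} = i \sqrt{103} \sqrt{j}$
$N{\left(L{\left(19 \right)} \right)} - -35937 = i \sqrt{103} \sqrt{\left(-1\right) 19} - -35937 = i \sqrt{103} \sqrt{-19} + 35937 = i \sqrt{103} i \sqrt{19} + 35937 = - \sqrt{1957} + 35937 = 35937 - \sqrt{1957}$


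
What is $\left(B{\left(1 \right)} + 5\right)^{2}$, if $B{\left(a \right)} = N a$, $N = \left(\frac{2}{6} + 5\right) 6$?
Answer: $1369$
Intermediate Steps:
$N = 32$ ($N = \left(2 \cdot \frac{1}{6} + 5\right) 6 = \left(\frac{1}{3} + 5\right) 6 = \frac{16}{3} \cdot 6 = 32$)
$B{\left(a \right)} = 32 a$
$\left(B{\left(1 \right)} + 5\right)^{2} = \left(32 \cdot 1 + 5\right)^{2} = \left(32 + 5\right)^{2} = 37^{2} = 1369$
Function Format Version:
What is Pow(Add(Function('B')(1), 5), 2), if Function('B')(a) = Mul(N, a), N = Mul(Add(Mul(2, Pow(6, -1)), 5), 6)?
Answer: 1369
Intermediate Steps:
N = 32 (N = Mul(Add(Mul(2, Rational(1, 6)), 5), 6) = Mul(Add(Rational(1, 3), 5), 6) = Mul(Rational(16, 3), 6) = 32)
Function('B')(a) = Mul(32, a)
Pow(Add(Function('B')(1), 5), 2) = Pow(Add(Mul(32, 1), 5), 2) = Pow(Add(32, 5), 2) = Pow(37, 2) = 1369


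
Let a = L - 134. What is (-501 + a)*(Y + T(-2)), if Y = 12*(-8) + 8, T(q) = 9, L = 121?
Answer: 40606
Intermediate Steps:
Y = -88 (Y = -96 + 8 = -88)
a = -13 (a = 121 - 134 = -13)
(-501 + a)*(Y + T(-2)) = (-501 - 13)*(-88 + 9) = -514*(-79) = 40606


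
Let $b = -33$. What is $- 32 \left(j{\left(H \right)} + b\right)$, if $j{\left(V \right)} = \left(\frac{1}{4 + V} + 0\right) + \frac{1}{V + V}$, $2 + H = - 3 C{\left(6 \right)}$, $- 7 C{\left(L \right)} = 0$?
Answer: $1048$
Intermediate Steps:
$C{\left(L \right)} = 0$ ($C{\left(L \right)} = \left(- \frac{1}{7}\right) 0 = 0$)
$H = -2$ ($H = -2 - 0 = -2 + 0 = -2$)
$j{\left(V \right)} = \frac{1}{4 + V} + \frac{1}{2 V}$
$- 32 \left(j{\left(H \right)} + b\right) = - 32 \left(\frac{4 + 3 \left(-2\right)}{2 \left(-2\right) \left(4 - 2\right)} - 33\right) = - 32 \left(\frac{1}{2} \left(- \frac{1}{2}\right) \frac{1}{2} \left(4 - 6\right) - 33\right) = - 32 \left(\frac{1}{2} \left(- \frac{1}{2}\right) \frac{1}{2} \left(-2\right) - 33\right) = - 32 \left(\frac{1}{4} - 33\right) = \left(-32\right) \left(- \frac{131}{4}\right) = 1048$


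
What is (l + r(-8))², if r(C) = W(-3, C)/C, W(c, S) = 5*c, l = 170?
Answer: 1890625/64 ≈ 29541.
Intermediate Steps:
r(C) = -15/C (r(C) = (5*(-3))/C = -15/C)
(l + r(-8))² = (170 - 15/(-8))² = (170 - 15*(-⅛))² = (170 + 15/8)² = (1375/8)² = 1890625/64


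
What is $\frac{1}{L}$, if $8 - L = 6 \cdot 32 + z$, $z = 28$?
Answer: $- \frac{1}{212} \approx -0.004717$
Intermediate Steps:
$L = -212$ ($L = 8 - \left(6 \cdot 32 + 28\right) = 8 - \left(192 + 28\right) = 8 - 220 = -212$)
$\frac{1}{L} = \frac{1}{-212} = - \frac{1}{212}$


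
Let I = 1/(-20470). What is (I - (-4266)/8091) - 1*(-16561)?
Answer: 304774001211/18402530 ≈ 16562.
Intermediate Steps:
I = -1/20470 ≈ -4.8852e-5
(I - (-4266)/8091) - 1*(-16561) = (-1/20470 - (-4266)/8091) - 1*(-16561) = (-1/20470 - (-4266)/8091) + 16561 = (-1/20470 - 1*(-474/899)) + 16561 = (-1/20470 + 474/899) + 16561 = 9701881/18402530 + 16561 = 304774001211/18402530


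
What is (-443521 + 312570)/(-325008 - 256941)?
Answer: 130951/581949 ≈ 0.22502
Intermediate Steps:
(-443521 + 312570)/(-325008 - 256941) = -130951/(-581949) = -130951*(-1/581949) = 130951/581949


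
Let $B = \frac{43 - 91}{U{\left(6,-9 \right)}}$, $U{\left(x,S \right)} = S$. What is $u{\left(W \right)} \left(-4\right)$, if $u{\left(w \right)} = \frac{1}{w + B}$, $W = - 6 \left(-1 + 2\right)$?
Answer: $6$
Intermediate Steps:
$W = -6$ ($W = \left(-6\right) 1 = -6$)
$B = \frac{16}{3}$ ($B = \frac{43 - 91}{-9} = \left(-48\right) \left(- \frac{1}{9}\right) = \frac{16}{3} \approx 5.3333$)
$u{\left(w \right)} = \frac{1}{\frac{16}{3} + w}$ ($u{\left(w \right)} = \frac{1}{w + \frac{16}{3}} = \frac{1}{\frac{16}{3} + w}$)
$u{\left(W \right)} \left(-4\right) = \frac{3}{16 + 3 \left(-6\right)} \left(-4\right) = \frac{3}{16 - 18} \left(-4\right) = \frac{3}{-2} \left(-4\right) = 3 \left(- \frac{1}{2}\right) \left(-4\right) = \left(- \frac{3}{2}\right) \left(-4\right) = 6$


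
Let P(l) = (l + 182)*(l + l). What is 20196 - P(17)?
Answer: 13430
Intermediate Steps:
P(l) = 2*l*(182 + l) (P(l) = (182 + l)*(2*l) = 2*l*(182 + l))
20196 - P(17) = 20196 - 2*17*(182 + 17) = 20196 - 2*17*199 = 20196 - 1*6766 = 20196 - 6766 = 13430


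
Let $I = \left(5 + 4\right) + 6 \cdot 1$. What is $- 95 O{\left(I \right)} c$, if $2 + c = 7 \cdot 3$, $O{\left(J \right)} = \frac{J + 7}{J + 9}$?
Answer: $- \frac{19855}{12} \approx -1654.6$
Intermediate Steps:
$I = 15$ ($I = 9 + 6 = 15$)
$O{\left(J \right)} = \frac{7 + J}{9 + J}$
$c = 19$ ($c = -2 + 7 \cdot 3 = -2 + 21 = 19$)
$- 95 O{\left(I \right)} c = - 95 \frac{7 + 15}{9 + 15} \cdot 19 = - 95 \cdot \frac{1}{24} \cdot 22 \cdot 19 = \left(-95\right) \frac{11}{12} \cdot 19 = \left(- \frac{1045}{12}\right) 19 = - \frac{19855}{12}$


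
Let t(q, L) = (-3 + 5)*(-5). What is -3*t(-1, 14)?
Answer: 30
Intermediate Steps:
t(q, L) = -10 (t(q, L) = 2*(-5) = -10)
-3*t(-1, 14) = -3*(-10) = 30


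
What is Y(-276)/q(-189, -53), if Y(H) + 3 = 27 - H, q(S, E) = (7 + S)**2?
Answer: 75/8281 ≈ 0.0090569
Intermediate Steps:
Y(H) = 24 - H (Y(H) = -3 + (27 - H) = 24 - H)
Y(-276)/q(-189, -53) = (24 - 1*(-276))/((7 - 189)**2) = (24 + 276)/((-182)**2) = 300/33124 = 300*(1/33124) = 75/8281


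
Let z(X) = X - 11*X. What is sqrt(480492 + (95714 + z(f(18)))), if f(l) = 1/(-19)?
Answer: 6*sqrt(5778071)/19 ≈ 759.08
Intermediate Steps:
f(l) = -1/19
z(X) = -10*X
sqrt(480492 + (95714 + z(f(18)))) = sqrt(480492 + (95714 - 10*(-1/19))) = sqrt(480492 + (95714 + 10/19)) = sqrt(480492 + 1818576/19) = sqrt(10947924/19) = 6*sqrt(5778071)/19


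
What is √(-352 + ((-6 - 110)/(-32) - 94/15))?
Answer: I*√1276710/60 ≈ 18.832*I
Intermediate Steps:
√(-352 + ((-6 - 110)/(-32) - 94/15)) = √(-352 + (-116*(-1/32) - 94*1/15)) = √(-352 + (29/8 - 94/15)) = √(-352 - 317/120) = √(-42557/120) = I*√1276710/60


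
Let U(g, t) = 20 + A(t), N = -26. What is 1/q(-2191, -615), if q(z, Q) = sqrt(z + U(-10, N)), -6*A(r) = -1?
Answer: -I*sqrt(3126)/2605 ≈ -0.021463*I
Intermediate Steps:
A(r) = 1/6 (A(r) = -1/6*(-1) = 1/6)
U(g, t) = 121/6 (U(g, t) = 20 + 1/6 = 121/6)
q(z, Q) = sqrt(121/6 + z) (q(z, Q) = sqrt(z + 121/6) = sqrt(121/6 + z))
1/q(-2191, -615) = 1/(sqrt(726 + 36*(-2191))/6) = 1/(sqrt(726 - 78876)/6) = 1/(sqrt(-78150)/6) = 1/((5*I*sqrt(3126))/6) = 1/(5*I*sqrt(3126)/6) = -I*sqrt(3126)/2605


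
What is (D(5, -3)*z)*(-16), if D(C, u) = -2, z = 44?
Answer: 1408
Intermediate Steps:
(D(5, -3)*z)*(-16) = -2*44*(-16) = -88*(-16) = 1408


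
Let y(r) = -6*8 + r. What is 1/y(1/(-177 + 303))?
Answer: -126/6047 ≈ -0.020837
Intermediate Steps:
y(r) = -48 + r
1/y(1/(-177 + 303)) = 1/(-48 + 1/(-177 + 303)) = 1/(-48 + 1/126) = 1/(-6047/126) = -126/6047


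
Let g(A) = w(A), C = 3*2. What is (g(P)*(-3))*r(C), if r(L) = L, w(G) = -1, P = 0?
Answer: 18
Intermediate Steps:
C = 6
g(A) = -1
(g(P)*(-3))*r(C) = -1*(-3)*6 = 3*6 = 18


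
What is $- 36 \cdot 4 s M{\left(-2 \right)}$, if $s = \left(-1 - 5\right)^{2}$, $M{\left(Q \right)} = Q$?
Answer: $10368$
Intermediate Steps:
$s = 36$ ($s = \left(-6\right)^{2} = 36$)
$- 36 \cdot 4 s M{\left(-2 \right)} = - 36 \cdot 4 \cdot 36 \left(-2\right) = - 36 \cdot 144 \left(-2\right) = \left(-36\right) \left(-288\right) = 10368$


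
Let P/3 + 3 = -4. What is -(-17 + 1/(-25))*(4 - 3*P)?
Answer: 28542/25 ≈ 1141.7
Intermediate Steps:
P = -21 (P = -9 + 3*(-4) = -9 - 12 = -21)
-(-17 + 1/(-25))*(4 - 3*P) = -(-17 + 1/(-25))*(4 - 3*(-21)) = -(-17 - 1/25)*(4 + 63) = -(-426)*67/25 = -1*(-28542/25) = 28542/25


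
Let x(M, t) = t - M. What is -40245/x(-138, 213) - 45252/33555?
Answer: -151811603/1308645 ≈ -116.01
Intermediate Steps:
-40245/x(-138, 213) - 45252/33555 = -40245/(213 - 1*(-138)) - 45252/33555 = -40245/(213 + 138) - 45252*1/33555 = -40245/351 - 15084/11185 = -40245*1/351 - 15084/11185 = -13415/117 - 15084/11185 = -151811603/1308645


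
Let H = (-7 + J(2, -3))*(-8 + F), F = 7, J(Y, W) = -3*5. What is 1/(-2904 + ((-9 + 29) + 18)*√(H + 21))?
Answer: -726/2092781 - 19*√43/4185562 ≈ -0.00037667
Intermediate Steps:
J(Y, W) = -15
H = 22 (H = (-7 - 15)*(-8 + 7) = -22*(-1) = 22)
1/(-2904 + ((-9 + 29) + 18)*√(H + 21)) = 1/(-2904 + ((-9 + 29) + 18)*√(22 + 21)) = 1/(-2904 + (20 + 18)*√43) = 1/(-2904 + 38*√43)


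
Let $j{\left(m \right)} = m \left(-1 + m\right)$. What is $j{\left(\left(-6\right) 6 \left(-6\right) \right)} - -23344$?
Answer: $69784$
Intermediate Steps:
$j{\left(\left(-6\right) 6 \left(-6\right) \right)} - -23344 = \left(-6\right) 6 \left(-6\right) \left(-1 + \left(-6\right) 6 \left(-6\right)\right) - -23344 = \left(-36\right) \left(-6\right) \left(-1 - -216\right) + 23344 = 216 \left(-1 + 216\right) + 23344 = 216 \cdot 215 + 23344 = 46440 + 23344 = 69784$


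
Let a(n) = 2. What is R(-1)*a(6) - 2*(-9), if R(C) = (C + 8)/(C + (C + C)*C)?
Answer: 32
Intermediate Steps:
R(C) = (8 + C)/(C + 2*C²) (R(C) = (8 + C)/(C + (2*C)*C) = (8 + C)/(C + 2*C²))
R(-1)*a(6) - 2*(-9) = ((8 - 1)/((-1)*(1 + 2*(-1))))*2 - 2*(-9) = -1*7/(1 - 2)*2 + 18 = -1*7/(-1)*2 + 18 = -1*(-1)*7*2 + 18 = 7*2 + 18 = 14 + 18 = 32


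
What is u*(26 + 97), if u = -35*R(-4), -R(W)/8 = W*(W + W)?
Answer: 1102080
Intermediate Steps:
R(W) = -16*W² (R(W) = -8*W*(W + W) = -8*W*2*W = -16*W²)
u = 8960 (u = -(-560)*(-4)² = -(-560)*16 = -35*(-256) = 8960)
u*(26 + 97) = 8960*(26 + 97) = 8960*123 = 1102080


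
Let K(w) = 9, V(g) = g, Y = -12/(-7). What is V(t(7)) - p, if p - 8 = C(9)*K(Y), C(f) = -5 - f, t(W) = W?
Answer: 125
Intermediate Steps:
Y = 12/7 (Y = -12*(-⅐) = 12/7 ≈ 1.7143)
p = -118 (p = 8 + (-5 - 1*9)*9 = 8 + (-5 - 9)*9 = 8 - 14*9 = 8 - 126 = -118)
V(t(7)) - p = 7 - 1*(-118) = 7 + 118 = 125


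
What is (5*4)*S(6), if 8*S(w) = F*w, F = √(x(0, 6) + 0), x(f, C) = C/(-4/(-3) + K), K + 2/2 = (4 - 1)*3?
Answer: 45*√14/14 ≈ 12.027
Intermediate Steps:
K = 8 (K = -1 + (4 - 1)*3 = -1 + 3*3 = -1 + 9 = 8)
x(f, C) = 3*C/28 (x(f, C) = C/(-4/(-3) + 8) = C/(-4*(-⅓) + 8) = C/(4/3 + 8) = C/(28/3) = C*(3/28) = 3*C/28)
F = 3*√14/14 (F = √((3/28)*6 + 0) = √(9/14 + 0) = √(9/14) = 3*√14/14 ≈ 0.80178)
S(w) = 3*w*√14/112 (S(w) = ((3*√14/14)*w)/8 = (3*w*√14/14)/8 = 3*w*√14/112)
(5*4)*S(6) = (5*4)*((3/112)*6*√14) = 20*(9*√14/56) = 45*√14/14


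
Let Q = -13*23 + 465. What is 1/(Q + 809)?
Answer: 1/975 ≈ 0.0010256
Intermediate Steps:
Q = 166 (Q = -299 + 465 = 166)
1/(Q + 809) = 1/(166 + 809) = 1/975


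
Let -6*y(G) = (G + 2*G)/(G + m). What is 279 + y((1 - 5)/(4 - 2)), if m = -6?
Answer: 2231/8 ≈ 278.88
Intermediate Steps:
y(G) = -G/(2*(-6 + G)) (y(G) = -(G + 2*G)/(6*(G - 6)) = -3*G/(6*(-6 + G)) = -G/(2*(-6 + G)))
279 + y((1 - 5)/(4 - 2)) = 279 - (1 - 5)/(4 - 2)/(-12 + 2*((1 - 5)/(4 - 2))) = 279 - (-4/2)/(-12 + 2*(-4/2)) = 279 - (-4*½)/(-12 + 2*(-4*½)) = 279 - 1*(-2)/(-12 + 2*(-2)) = 279 - 1*(-2)/(-12 - 4) = 279 - 1*(-2)/(-16) = 279 - 1*(-2)*(-1/16) = 279 - ⅛ = 2231/8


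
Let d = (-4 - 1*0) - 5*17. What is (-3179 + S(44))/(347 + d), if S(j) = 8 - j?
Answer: -3215/258 ≈ -12.461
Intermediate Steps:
d = -89 (d = (-4 + 0) - 85 = -4 - 85 = -89)
(-3179 + S(44))/(347 + d) = (-3179 + (8 - 1*44))/(347 - 89) = (-3179 + (8 - 44))/258 = (-3179 - 36)*(1/258) = -3215*1/258 = -3215/258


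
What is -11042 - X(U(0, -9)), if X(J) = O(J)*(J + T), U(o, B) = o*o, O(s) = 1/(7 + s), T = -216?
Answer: -77078/7 ≈ -11011.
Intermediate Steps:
U(o, B) = o²
X(J) = (-216 + J)/(7 + J) (X(J) = (J - 216)/(7 + J) = (-216 + J)/(7 + J))
-11042 - X(U(0, -9)) = -11042 - (-216 + 0²)/(7 + 0²) = -11042 - (-216 + 0)/(7 + 0) = -11042 - (-216)/7 = -11042 - 1*(-216/7) = -11042 + 216/7 = -77078/7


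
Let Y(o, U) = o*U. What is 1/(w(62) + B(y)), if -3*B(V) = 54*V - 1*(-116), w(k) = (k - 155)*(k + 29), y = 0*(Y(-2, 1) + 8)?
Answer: -3/25505 ≈ -0.00011762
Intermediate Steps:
Y(o, U) = U*o
y = 0 (y = 0*(1*(-2) + 8) = 0*(-2 + 8) = 0*6 = 0)
w(k) = (-155 + k)*(29 + k)
B(V) = -116/3 - 18*V (B(V) = -(54*V - 1*(-116))/3 = -(54*V + 116)/3 = -(116 + 54*V)/3 = -116/3 - 18*V)
1/(w(62) + B(y)) = 1/((-4495 + 62² - 126*62) + (-116/3 - 18*0)) = 1/((-4495 + 3844 - 7812) + (-116/3 + 0)) = 1/(-8463 - 116/3) = 1/(-25505/3) = -3/25505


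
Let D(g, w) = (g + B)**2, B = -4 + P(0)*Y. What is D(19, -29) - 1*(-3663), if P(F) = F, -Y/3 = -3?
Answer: 3888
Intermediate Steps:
Y = 9 (Y = -3*(-3) = 9)
B = -4 (B = -4 + 0*9 = -4 + 0 = -4)
D(g, w) = (-4 + g)**2 (D(g, w) = (g - 4)**2 = (-4 + g)**2)
D(19, -29) - 1*(-3663) = (-4 + 19)**2 - 1*(-3663) = 15**2 + 3663 = 225 + 3663 = 3888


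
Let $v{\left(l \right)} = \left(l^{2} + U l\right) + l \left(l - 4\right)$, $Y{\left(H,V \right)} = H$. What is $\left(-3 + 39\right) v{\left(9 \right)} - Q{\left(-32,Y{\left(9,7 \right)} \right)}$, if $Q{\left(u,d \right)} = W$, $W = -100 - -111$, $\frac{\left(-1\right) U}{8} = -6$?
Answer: $20077$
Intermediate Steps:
$U = 48$ ($U = \left(-8\right) \left(-6\right) = 48$)
$W = 11$ ($W = -100 + 111 = 11$)
$Q{\left(u,d \right)} = 11$
$v{\left(l \right)} = l^{2} + 48 l + l \left(-4 + l\right)$ ($v{\left(l \right)} = \left(l^{2} + 48 l\right) + l \left(l - 4\right) = \left(l^{2} + 48 l\right) + l \left(-4 + l\right) = l^{2} + 48 l + l \left(-4 + l\right)$)
$\left(-3 + 39\right) v{\left(9 \right)} - Q{\left(-32,Y{\left(9,7 \right)} \right)} = \left(-3 + 39\right) 2 \cdot 9 \left(22 + 9\right) - 11 = 36 \cdot 2 \cdot 9 \cdot 31 - 11 = 36 \cdot 558 - 11 = 20088 - 11 = 20077$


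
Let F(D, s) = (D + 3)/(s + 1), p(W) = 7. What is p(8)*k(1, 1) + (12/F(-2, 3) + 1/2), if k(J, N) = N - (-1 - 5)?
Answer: 195/2 ≈ 97.500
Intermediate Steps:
k(J, N) = 6 + N (k(J, N) = N - 1*(-6) = N + 6 = 6 + N)
F(D, s) = (3 + D)/(1 + s)
p(8)*k(1, 1) + (12/F(-2, 3) + 1/2) = 7*(6 + 1) + (12/(((3 - 2)/(1 + 3))) + 1/2) = 7*7 + (12/((1/4)) + 1*(1/2)) = 49 + (12/(((1/4)*1)) + 1/2) = 49 + (12/(1/4) + 1/2) = 49 + (12*4 + 1/2) = 49 + (48 + 1/2) = 49 + 97/2 = 195/2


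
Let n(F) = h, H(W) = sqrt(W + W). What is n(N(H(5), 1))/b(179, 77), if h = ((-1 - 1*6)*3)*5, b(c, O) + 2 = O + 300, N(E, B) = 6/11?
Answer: -7/25 ≈ -0.28000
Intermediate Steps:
H(W) = sqrt(2)*sqrt(W) (H(W) = sqrt(2*W) = sqrt(2)*sqrt(W))
N(E, B) = 6/11 (N(E, B) = 6*(1/11) = 6/11)
b(c, O) = 298 + O (b(c, O) = -2 + (O + 300) = -2 + (300 + O) = 298 + O)
h = -105 (h = ((-1 - 6)*3)*5 = -7*3*5 = -21*5 = -105)
n(F) = -105
n(N(H(5), 1))/b(179, 77) = -105/(298 + 77) = -105/375 = -105*1/375 = -7/25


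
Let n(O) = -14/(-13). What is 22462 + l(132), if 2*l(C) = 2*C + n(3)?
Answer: 293729/13 ≈ 22595.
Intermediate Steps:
n(O) = 14/13 (n(O) = -14*(-1/13) = 14/13)
l(C) = 7/13 + C (l(C) = (2*C + 14/13)/2 = (14/13 + 2*C)/2 = 7/13 + C)
22462 + l(132) = 22462 + (7/13 + 132) = 22462 + 1723/13 = 293729/13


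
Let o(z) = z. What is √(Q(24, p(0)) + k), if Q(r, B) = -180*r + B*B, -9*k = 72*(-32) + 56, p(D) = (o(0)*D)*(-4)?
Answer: 2*I*√9158/3 ≈ 63.798*I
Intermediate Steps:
p(D) = 0 (p(D) = (0*D)*(-4) = 0*(-4) = 0)
k = 2248/9 (k = -(72*(-32) + 56)/9 = -(-2304 + 56)/9 = -⅑*(-2248) = 2248/9 ≈ 249.78)
Q(r, B) = B² - 180*r (Q(r, B) = -180*r + B² = B² - 180*r)
√(Q(24, p(0)) + k) = √((0² - 180*24) + 2248/9) = √((0 - 4320) + 2248/9) = √(-4320 + 2248/9) = √(-36632/9) = 2*I*√9158/3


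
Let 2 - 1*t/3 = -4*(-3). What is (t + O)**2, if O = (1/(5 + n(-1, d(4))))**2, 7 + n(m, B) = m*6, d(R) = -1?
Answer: 3682561/4096 ≈ 899.06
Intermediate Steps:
n(m, B) = -7 + 6*m (n(m, B) = -7 + m*6 = -7 + 6*m)
O = 1/64 (O = (1/(5 + (-7 + 6*(-1))))**2 = (1/(5 + (-7 - 6)))**2 = (1/(5 - 13))**2 = (1/(-8))**2 = (-1/8)**2 = 1/64 ≈ 0.015625)
t = -30 (t = 6 - (-12)*(-3) = 6 - 3*12 = 6 - 36 = -30)
(t + O)**2 = (-30 + 1/64)**2 = (-1919/64)**2 = 3682561/4096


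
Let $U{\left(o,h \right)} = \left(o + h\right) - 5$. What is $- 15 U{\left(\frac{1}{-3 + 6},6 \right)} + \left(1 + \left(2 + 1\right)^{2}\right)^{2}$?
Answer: $80$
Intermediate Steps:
$U{\left(o,h \right)} = -5 + h + o$ ($U{\left(o,h \right)} = \left(h + o\right) - 5 = -5 + h + o$)
$- 15 U{\left(\frac{1}{-3 + 6},6 \right)} + \left(1 + \left(2 + 1\right)^{2}\right)^{2} = - 15 \left(-5 + 6 + \frac{1}{-3 + 6}\right) + \left(1 + \left(2 + 1\right)^{2}\right)^{2} = - 15 \left(-5 + 6 + \frac{1}{3}\right) + \left(1 + 3^{2}\right)^{2} = - 15 \left(-5 + 6 + \frac{1}{3}\right) + \left(1 + 9\right)^{2} = \left(-15\right) \frac{4}{3} + 10^{2} = -20 + 100 = 80$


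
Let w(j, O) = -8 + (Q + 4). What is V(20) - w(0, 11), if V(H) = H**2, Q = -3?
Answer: 407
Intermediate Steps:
w(j, O) = -7 (w(j, O) = -8 + (-3 + 4) = -8 + 1 = -7)
V(20) - w(0, 11) = 20**2 - 1*(-7) = 400 + 7 = 407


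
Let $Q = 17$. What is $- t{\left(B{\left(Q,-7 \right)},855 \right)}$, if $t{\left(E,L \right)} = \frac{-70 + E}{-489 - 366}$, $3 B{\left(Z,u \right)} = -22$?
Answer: $- \frac{232}{2565} \approx -0.090448$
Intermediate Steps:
$B{\left(Z,u \right)} = - \frac{22}{3}$ ($B{\left(Z,u \right)} = \frac{1}{3} \left(-22\right) = - \frac{22}{3}$)
$t{\left(E,L \right)} = \frac{14}{171} - \frac{E}{855}$ ($t{\left(E,L \right)} = \frac{-70 + E}{-855} = \left(-70 + E\right) \left(- \frac{1}{855}\right) = \frac{14}{171} - \frac{E}{855}$)
$- t{\left(B{\left(Q,-7 \right)},855 \right)} = - (\frac{14}{171} - - \frac{22}{2565}) = - (\frac{14}{171} + \frac{22}{2565}) = \left(-1\right) \frac{232}{2565} = - \frac{232}{2565}$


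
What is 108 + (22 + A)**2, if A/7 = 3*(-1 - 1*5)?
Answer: 10924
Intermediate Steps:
A = -126 (A = 7*(3*(-1 - 1*5)) = 7*(3*(-1 - 5)) = 7*(3*(-6)) = 7*(-18) = -126)
108 + (22 + A)**2 = 108 + (22 - 126)**2 = 108 + (-104)**2 = 108 + 10816 = 10924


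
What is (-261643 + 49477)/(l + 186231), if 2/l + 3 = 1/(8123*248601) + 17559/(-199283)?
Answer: -87889500427034531322/77145690793149210371 ≈ -1.1393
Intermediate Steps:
l = -804858569786418/1242746251902301 (l = 2/(-3 + (1/(8123*248601) + 17559/(-199283))) = 2/(-3 + ((1/8123)*(1/248601) + 17559*(-1/199283))) = 2/(-3 + (1/2019385923 - 17559/199283)) = 2/(-3 - 35458397222674/402429284893209) = 2/(-1242746251902301/402429284893209) = 2*(-402429284893209/1242746251902301) = -804858569786418/1242746251902301 ≈ -0.64764)
(-261643 + 49477)/(l + 186231) = (-261643 + 49477)/(-804858569786418/1242746251902301 + 186231) = -212166/231437072379447631113/1242746251902301 = -212166*1242746251902301/231437072379447631113 = -87889500427034531322/77145690793149210371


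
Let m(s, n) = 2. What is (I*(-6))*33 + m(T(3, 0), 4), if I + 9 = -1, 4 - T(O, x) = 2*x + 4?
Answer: 1982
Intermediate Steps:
T(O, x) = -2*x (T(O, x) = 4 - (2*x + 4) = 4 - (4 + 2*x) = 4 + (-4 - 2*x) = -2*x)
I = -10 (I = -9 - 1 = -10)
(I*(-6))*33 + m(T(3, 0), 4) = -10*(-6)*33 + 2 = 60*33 + 2 = 1980 + 2 = 1982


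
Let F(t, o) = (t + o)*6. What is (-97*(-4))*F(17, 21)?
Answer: 88464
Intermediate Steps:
F(t, o) = 6*o + 6*t (F(t, o) = (o + t)*6 = 6*o + 6*t)
(-97*(-4))*F(17, 21) = (-97*(-4))*(6*21 + 6*17) = 388*(126 + 102) = 388*228 = 88464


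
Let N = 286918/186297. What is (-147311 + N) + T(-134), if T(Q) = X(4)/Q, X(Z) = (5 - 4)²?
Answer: -3677403786463/24963798 ≈ -1.4731e+5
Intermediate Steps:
X(Z) = 1 (X(Z) = 1² = 1)
N = 286918/186297 (N = 286918*(1/186297) = 286918/186297 ≈ 1.5401)
T(Q) = 1/Q
(-147311 + N) + T(-134) = (-147311 + 286918/186297) + 1/(-134) = -27443310449/186297 - 1/134 = -3677403786463/24963798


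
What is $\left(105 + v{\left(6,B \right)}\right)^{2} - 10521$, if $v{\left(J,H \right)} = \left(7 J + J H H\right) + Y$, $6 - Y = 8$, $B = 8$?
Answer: $269320$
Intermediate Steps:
$Y = -2$ ($Y = 6 - 8 = -2$)
$v{\left(J,H \right)} = -2 + 7 J + J H^{2}$ ($v{\left(J,H \right)} = \left(7 J + J H H\right) - 2 = \left(7 J + H J H\right) - 2 = \left(7 J + J H^{2}\right) - 2 = -2 + 7 J + J H^{2}$)
$\left(105 + v{\left(6,B \right)}\right)^{2} - 10521 = \left(105 + \left(-2 + 7 \cdot 6 + 6 \cdot 8^{2}\right)\right)^{2} - 10521 = \left(105 + \left(-2 + 42 + 6 \cdot 64\right)\right)^{2} - 10521 = \left(105 + \left(-2 + 42 + 384\right)\right)^{2} - 10521 = \left(105 + 424\right)^{2} - 10521 = 529^{2} - 10521 = 279841 - 10521 = 269320$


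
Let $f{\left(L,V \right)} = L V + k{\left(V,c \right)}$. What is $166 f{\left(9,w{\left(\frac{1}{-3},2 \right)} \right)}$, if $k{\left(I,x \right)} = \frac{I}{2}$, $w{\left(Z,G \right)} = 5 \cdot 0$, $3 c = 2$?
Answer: $0$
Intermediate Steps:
$c = \frac{2}{3}$ ($c = \frac{1}{3} \cdot 2 = \frac{2}{3} \approx 0.66667$)
$w{\left(Z,G \right)} = 0$
$k{\left(I,x \right)} = \frac{I}{2}$ ($k{\left(I,x \right)} = I \frac{1}{2} = \frac{I}{2}$)
$f{\left(L,V \right)} = \frac{V}{2} + L V$ ($f{\left(L,V \right)} = L V + \frac{V}{2} = \frac{V}{2} + L V$)
$166 f{\left(9,w{\left(\frac{1}{-3},2 \right)} \right)} = 166 \cdot 0 \left(\frac{1}{2} + 9\right) = 166 \cdot 0 \cdot \frac{19}{2} = 166 \cdot 0 = 0$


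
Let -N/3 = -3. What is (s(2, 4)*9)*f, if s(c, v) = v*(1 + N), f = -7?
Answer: -2520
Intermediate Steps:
N = 9 (N = -3*(-3) = 9)
s(c, v) = 10*v (s(c, v) = v*(1 + 9) = v*10 = 10*v)
(s(2, 4)*9)*f = ((10*4)*9)*(-7) = (40*9)*(-7) = 360*(-7) = -2520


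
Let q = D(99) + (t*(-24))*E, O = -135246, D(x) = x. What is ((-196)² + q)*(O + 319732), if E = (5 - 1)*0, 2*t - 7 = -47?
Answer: 7105478290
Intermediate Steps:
t = -20 (t = 7/2 + (½)*(-47) = 7/2 - 47/2 = -20)
E = 0 (E = 4*0 = 0)
q = 99 (q = 99 - 20*(-24)*0 = 99 + 480*0 = 99 + 0 = 99)
((-196)² + q)*(O + 319732) = ((-196)² + 99)*(-135246 + 319732) = (38416 + 99)*184486 = 38515*184486 = 7105478290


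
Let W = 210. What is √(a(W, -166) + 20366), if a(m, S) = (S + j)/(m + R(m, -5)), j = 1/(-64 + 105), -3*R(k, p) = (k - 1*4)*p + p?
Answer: √421806272055/4551 ≈ 142.71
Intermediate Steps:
R(k, p) = -p/3 - p*(-4 + k)/3 (R(k, p) = -((k - 1*4)*p + p)/3 = -((k - 4)*p + p)/3 = -((-4 + k)*p + p)/3 = -(p*(-4 + k) + p)/3 = -(p + p*(-4 + k))/3 = -p/3 - p*(-4 + k)/3)
j = 1/41 ≈ 0.024390
a(m, S) = (1/41 + S)/(-5 + 8*m/3) (a(m, S) = (S + 1/41)/(m + (⅓)*(-5)*(3 - m)) = (1/41 + S)/(m + (-5 + 5*m/3)) = (1/41 + S)/(-5 + 8*m/3))
√(a(W, -166) + 20366) = √(3*(1 + 41*(-166))/(41*(-15 + 8*210)) + 20366) = √(3*(1 - 6806)/(41*(-15 + 1680)) + 20366) = √((3/41)*(-6805)/1665 + 20366) = √((3/41)*(1/1665)*(-6805) + 20366) = √(-1361/4551 + 20366) = √(92684305/4551) = √421806272055/4551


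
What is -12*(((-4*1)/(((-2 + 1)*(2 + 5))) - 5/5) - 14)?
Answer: 1212/7 ≈ 173.14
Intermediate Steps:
-12*(((-4*1)/(((-2 + 1)*(2 + 5))) - 5/5) - 14) = -12*((-4/((-1*7)) - 5*⅕) - 14) = -12*((-4/(-7) - 1) - 14) = -12*((-4*(-⅐) - 1) - 14) = -12*((4/7 - 1) - 14) = -12*(-3/7 - 14) = -12*(-101/7) = 1212/7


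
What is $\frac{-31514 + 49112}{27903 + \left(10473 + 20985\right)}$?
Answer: $\frac{5866}{19787} \approx 0.29646$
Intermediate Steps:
$\frac{-31514 + 49112}{27903 + \left(10473 + 20985\right)} = \frac{17598}{27903 + 31458} = \frac{17598}{59361} = 17598 \cdot \frac{1}{59361} = \frac{5866}{19787}$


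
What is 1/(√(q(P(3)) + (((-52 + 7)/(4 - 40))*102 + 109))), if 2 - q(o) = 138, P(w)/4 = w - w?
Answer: √402/201 ≈ 0.099751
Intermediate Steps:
P(w) = 0 (P(w) = 4*(w - w) = 4*0 = 0)
q(o) = -136 (q(o) = 2 - 1*138 = 2 - 138 = -136)
1/(√(q(P(3)) + (((-52 + 7)/(4 - 40))*102 + 109))) = 1/(√(-136 + (((-52 + 7)/(4 - 40))*102 + 109))) = 1/(√(-136 + (-45/(-36)*102 + 109))) = 1/(√(-136 + (-45*(-1/36)*102 + 109))) = 1/(√(-136 + ((5/4)*102 + 109))) = 1/(√(-136 + (255/2 + 109))) = 1/(√(-136 + 473/2)) = 1/(√(201/2)) = 1/(√402/2) = √402/201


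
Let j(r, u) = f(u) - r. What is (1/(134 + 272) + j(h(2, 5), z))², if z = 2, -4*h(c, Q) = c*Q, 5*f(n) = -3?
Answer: 3728761/1030225 ≈ 3.6194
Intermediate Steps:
f(n) = -⅗ (f(n) = (⅕)*(-3) = -⅗)
h(c, Q) = -Q*c/4 (h(c, Q) = -c*Q/4 = -Q*c/4)
j(r, u) = -⅗ - r
(1/(134 + 272) + j(h(2, 5), z))² = (1/(134 + 272) + (-⅗ - (-1)*5*2/4))² = (1/406 + (-⅗ - 1*(-5/2)))² = (1/406 + (-⅗ + 5/2))² = (1/406 + 19/10)² = (1931/1015)² = 3728761/1030225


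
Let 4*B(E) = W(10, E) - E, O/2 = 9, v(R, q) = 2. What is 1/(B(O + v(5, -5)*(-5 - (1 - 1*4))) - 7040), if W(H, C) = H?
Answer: -1/7041 ≈ -0.00014203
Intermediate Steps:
O = 18 (O = 2*9 = 18)
B(E) = 5/2 - E/4 (B(E) = (10 - E)/4 = 5/2 - E/4)
1/(B(O + v(5, -5)*(-5 - (1 - 1*4))) - 7040) = 1/((5/2 - (18 + 2*(-5 - (1 - 1*4)))/4) - 7040) = 1/((5/2 - (18 + 2*(-5 - (1 - 4)))/4) - 7040) = 1/((5/2 - (18 + 2*(-5 - 1*(-3)))/4) - 7040) = 1/((5/2 - (18 + 2*(-5 + 3))/4) - 7040) = 1/((5/2 - (18 + 2*(-2))/4) - 7040) = 1/((5/2 - (18 - 4)/4) - 7040) = 1/((5/2 - ¼*14) - 7040) = 1/((5/2 - 7/2) - 7040) = 1/(-1 - 7040) = 1/(-7041) = -1/7041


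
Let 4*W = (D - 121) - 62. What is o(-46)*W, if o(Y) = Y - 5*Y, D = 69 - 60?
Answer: -8004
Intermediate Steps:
D = 9
o(Y) = -4*Y
W = -87/2 (W = ((9 - 121) - 62)/4 = (-112 - 62)/4 = (1/4)*(-174) = -87/2 ≈ -43.500)
o(-46)*W = -4*(-46)*(-87/2) = 184*(-87/2) = -8004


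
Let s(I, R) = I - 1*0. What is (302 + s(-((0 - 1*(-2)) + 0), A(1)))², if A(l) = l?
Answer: 90000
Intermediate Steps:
s(I, R) = I (s(I, R) = I + 0 = I)
(302 + s(-((0 - 1*(-2)) + 0), A(1)))² = (302 - ((0 - 1*(-2)) + 0))² = (302 - ((0 + 2) + 0))² = (302 - (2 + 0))² = (302 - 1*2)² = (302 - 2)² = 300² = 90000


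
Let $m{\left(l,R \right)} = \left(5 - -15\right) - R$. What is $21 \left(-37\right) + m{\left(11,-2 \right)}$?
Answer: $-755$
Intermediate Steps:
$m{\left(l,R \right)} = 20 - R$ ($m{\left(l,R \right)} = \left(5 + 15\right) - R = 20 - R$)
$21 \left(-37\right) + m{\left(11,-2 \right)} = 21 \left(-37\right) + \left(20 - -2\right) = -777 + \left(20 + 2\right) = -777 + 22 = -755$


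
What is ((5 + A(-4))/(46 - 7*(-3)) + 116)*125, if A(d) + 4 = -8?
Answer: 970625/67 ≈ 14487.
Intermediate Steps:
A(d) = -12 (A(d) = -4 - 8 = -12)
((5 + A(-4))/(46 - 7*(-3)) + 116)*125 = ((5 - 12)/(46 - 7*(-3)) + 116)*125 = (-7/(46 + 21) + 116)*125 = (-7/67 + 116)*125 = (7765/67)*125 = 970625/67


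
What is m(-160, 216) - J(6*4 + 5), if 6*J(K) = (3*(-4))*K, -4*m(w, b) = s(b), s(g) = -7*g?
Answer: 436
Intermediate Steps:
m(w, b) = 7*b/4 (m(w, b) = -(-7)*b/4 = 7*b/4)
J(K) = -2*K (J(K) = ((3*(-4))*K)/6 = (-12*K)/6 = -2*K)
m(-160, 216) - J(6*4 + 5) = (7/4)*216 - (-2)*(6*4 + 5) = 378 - (-2)*(24 + 5) = 378 - (-2)*29 = 378 - 1*(-58) = 378 + 58 = 436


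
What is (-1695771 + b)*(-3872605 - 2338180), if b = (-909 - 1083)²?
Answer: -14112723280005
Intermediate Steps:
b = 3968064 (b = (-1992)² = 3968064)
(-1695771 + b)*(-3872605 - 2338180) = (-1695771 + 3968064)*(-3872605 - 2338180) = 2272293*(-6210785) = -14112723280005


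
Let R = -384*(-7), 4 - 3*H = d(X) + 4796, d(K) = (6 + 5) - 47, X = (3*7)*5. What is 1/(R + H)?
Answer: 3/3308 ≈ 0.00090689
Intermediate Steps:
X = 105 (X = 21*5 = 105)
d(K) = -36 (d(K) = 11 - 47 = -36)
H = -4756/3 (H = 4/3 - (-36 + 4796)/3 = 4/3 - ⅓*4760 = 4/3 - 4760/3 = -4756/3 ≈ -1585.3)
R = 2688
1/(R + H) = 1/(2688 - 4756/3) = 1/(3308/3) = 3/3308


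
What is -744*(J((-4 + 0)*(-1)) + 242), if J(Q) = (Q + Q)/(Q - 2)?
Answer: -183024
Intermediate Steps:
J(Q) = 2*Q/(-2 + Q) (J(Q) = (2*Q)/(-2 + Q) = 2*Q/(-2 + Q))
-744*(J((-4 + 0)*(-1)) + 242) = -744*(2*((-4 + 0)*(-1))/(-2 + (-4 + 0)*(-1)) + 242) = -744*(2*(-4*(-1))/(-2 - 4*(-1)) + 242) = -744*(2*4/(-2 + 4) + 242) = -744*(2*4/2 + 242) = -744*(2*4*(½) + 242) = -744*(4 + 242) = -744*246 = -183024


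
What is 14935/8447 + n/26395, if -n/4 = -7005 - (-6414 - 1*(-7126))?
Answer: 654951321/222958565 ≈ 2.9375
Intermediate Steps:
n = 30868 (n = -4*(-7005 - (-6414 - 1*(-7126))) = -4*(-7005 - (-6414 + 7126)) = -4*(-7005 - 1*712) = -4*(-7005 - 712) = -4*(-7717) = 30868)
14935/8447 + n/26395 = 14935/8447 + 30868/26395 = 654951321/222958565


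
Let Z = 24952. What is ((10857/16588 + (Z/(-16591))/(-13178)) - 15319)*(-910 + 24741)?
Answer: -60179356045937164037/164851693292 ≈ -3.6505e+8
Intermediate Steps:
((10857/16588 + (Z/(-16591))/(-13178)) - 15319)*(-910 + 24741) = ((10857/16588 + (24952/(-16591))/(-13178)) - 15319)*(-910 + 24741) = ((10857*(1/16588) + (24952*(-1/16591))*(-1/13178)) - 15319)*23831 = ((987/1508 - 24952/16591*(-1/13178)) - 15319)*23831 = ((987/1508 + 12476/109318099) - 15319)*23831 = (107915777521/164851693292 - 15319)*23831 = -2525255173762627/164851693292*23831 = -60179356045937164037/164851693292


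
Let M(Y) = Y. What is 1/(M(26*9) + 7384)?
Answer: 1/7618 ≈ 0.00013127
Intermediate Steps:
1/(M(26*9) + 7384) = 1/(26*9 + 7384) = 1/(234 + 7384) = 1/7618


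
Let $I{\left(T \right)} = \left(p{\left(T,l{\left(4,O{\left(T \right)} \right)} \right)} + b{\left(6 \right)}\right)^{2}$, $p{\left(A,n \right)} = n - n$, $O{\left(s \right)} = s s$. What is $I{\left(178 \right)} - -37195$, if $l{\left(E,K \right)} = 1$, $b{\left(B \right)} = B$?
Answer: $37231$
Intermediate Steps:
$O{\left(s \right)} = s^{2}$
$p{\left(A,n \right)} = 0$
$I{\left(T \right)} = 36$ ($I{\left(T \right)} = \left(0 + 6\right)^{2} = 6^{2} = 36$)
$I{\left(178 \right)} - -37195 = 36 - -37195 = 36 + 37195 = 37231$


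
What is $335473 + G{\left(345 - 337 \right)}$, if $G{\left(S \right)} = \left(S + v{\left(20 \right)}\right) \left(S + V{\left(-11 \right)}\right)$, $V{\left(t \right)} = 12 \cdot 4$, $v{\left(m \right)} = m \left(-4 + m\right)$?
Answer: $353841$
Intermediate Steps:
$V{\left(t \right)} = 48$
$G{\left(S \right)} = \left(48 + S\right) \left(320 + S\right)$ ($G{\left(S \right)} = \left(S + 20 \left(-4 + 20\right)\right) \left(S + 48\right) = \left(S + 20 \cdot 16\right) \left(48 + S\right) = \left(S + 320\right) \left(48 + S\right) = \left(320 + S\right) \left(48 + S\right) = \left(48 + S\right) \left(320 + S\right)$)
$335473 + G{\left(345 - 337 \right)} = 335473 + \left(15360 + \left(345 - 337\right)^{2} + 368 \left(345 - 337\right)\right) = 335473 + \left(15360 + 8^{2} + 368 \cdot 8\right) = 335473 + \left(15360 + 64 + 2944\right) = 335473 + 18368 = 353841$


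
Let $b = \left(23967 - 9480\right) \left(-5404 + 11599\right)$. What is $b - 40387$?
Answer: $89706578$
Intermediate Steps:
$b = 89746965$ ($b = 14487 \cdot 6195 = 89746965$)
$b - 40387 = 89746965 - 40387 = 89706578$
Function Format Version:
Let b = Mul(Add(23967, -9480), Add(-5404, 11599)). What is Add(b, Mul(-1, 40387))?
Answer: 89706578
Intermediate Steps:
b = 89746965 (b = Mul(14487, 6195) = 89746965)
Add(b, Mul(-1, 40387)) = Add(89746965, Mul(-1, 40387)) = Add(89746965, -40387) = 89706578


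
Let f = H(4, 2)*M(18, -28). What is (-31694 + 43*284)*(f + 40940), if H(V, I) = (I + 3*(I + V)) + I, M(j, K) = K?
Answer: -785592168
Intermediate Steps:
H(V, I) = 3*V + 5*I (H(V, I) = (I + (3*I + 3*V)) + I = (3*V + 4*I) + I = 3*V + 5*I)
f = -616 (f = (3*4 + 5*2)*(-28) = (12 + 10)*(-28) = 22*(-28) = -616)
(-31694 + 43*284)*(f + 40940) = (-31694 + 43*284)*(-616 + 40940) = (-31694 + 12212)*40324 = -19482*40324 = -785592168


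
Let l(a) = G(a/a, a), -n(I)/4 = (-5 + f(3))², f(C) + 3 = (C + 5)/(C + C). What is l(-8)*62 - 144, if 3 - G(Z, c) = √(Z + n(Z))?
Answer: 42 - 62*I*√1591/3 ≈ 42.0 - 824.34*I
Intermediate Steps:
f(C) = -3 + (5 + C)/(2*C) (f(C) = -3 + (C + 5)/(C + C) = -3 + (5 + C)/((2*C)) = -3 + (5 + C)*(1/(2*C)) = -3 + (5 + C)/(2*C))
n(I) = -1600/9 (n(I) = -4*(-5 + (5/2)*(1 - 1*3)/3)² = -4*(-5 + (5/2)*(⅓)*(1 - 3))² = -4*(-5 + (5/2)*(⅓)*(-2))² = -4*(-5 - 5/3)² = -4*(-20/3)² = -4*400/9 = -1600/9)
G(Z, c) = 3 - √(-1600/9 + Z) (G(Z, c) = 3 - √(Z - 1600/9) = 3 - √(-1600/9 + Z))
l(a) = 3 - I*√1591/3 (l(a) = 3 - √(-1600 + 9*(a/a))/3 = 3 - √(-1600 + 9*1)/3 = 3 - √(-1600 + 9)/3 = 3 - I*√1591/3)
l(-8)*62 - 144 = (3 - I*√1591/3)*62 - 144 = (186 - 62*I*√1591/3) - 144 = 42 - 62*I*√1591/3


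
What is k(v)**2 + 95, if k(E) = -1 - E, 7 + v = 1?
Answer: 120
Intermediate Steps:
v = -6 (v = -7 + 1 = -6)
k(v)**2 + 95 = (-1 - 1*(-6))**2 + 95 = (-1 + 6)**2 + 95 = 5**2 + 95 = 25 + 95 = 120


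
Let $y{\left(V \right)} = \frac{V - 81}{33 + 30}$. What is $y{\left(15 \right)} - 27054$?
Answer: $- \frac{568156}{21} \approx -27055.0$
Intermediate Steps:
$y{\left(V \right)} = - \frac{9}{7} + \frac{V}{63}$ ($y{\left(V \right)} = \frac{-81 + V}{63} = \left(-81 + V\right) \frac{1}{63} = - \frac{9}{7} + \frac{V}{63}$)
$y{\left(15 \right)} - 27054 = \left(- \frac{9}{7} + \frac{1}{63} \cdot 15\right) - 27054 = \left(- \frac{9}{7} + \frac{5}{21}\right) - 27054 = - \frac{22}{21} - 27054 = - \frac{568156}{21}$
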